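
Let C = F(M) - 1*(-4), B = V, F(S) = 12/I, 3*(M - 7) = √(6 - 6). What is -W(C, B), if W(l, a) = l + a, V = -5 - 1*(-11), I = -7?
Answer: -58/7 ≈ -8.2857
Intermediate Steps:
M = 7 (M = 7 + √(6 - 6)/3 = 7 + √0/3 = 7 + (⅓)*0 = 7 + 0 = 7)
F(S) = -12/7 (F(S) = 12/(-7) = 12*(-⅐) = -12/7)
V = 6 (V = -5 + 11 = 6)
B = 6
C = 16/7 (C = -12/7 - 1*(-4) = -12/7 + 4 = 16/7 ≈ 2.2857)
W(l, a) = a + l
-W(C, B) = -(6 + 16/7) = -1*58/7 = -58/7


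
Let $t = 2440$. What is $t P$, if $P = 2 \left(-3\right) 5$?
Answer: $-73200$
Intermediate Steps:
$P = -30$ ($P = \left(-6\right) 5 = -30$)
$t P = 2440 \left(-30\right) = -73200$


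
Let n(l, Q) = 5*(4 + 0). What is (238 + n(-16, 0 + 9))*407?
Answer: 105006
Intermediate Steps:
n(l, Q) = 20 (n(l, Q) = 5*4 = 20)
(238 + n(-16, 0 + 9))*407 = (238 + 20)*407 = 258*407 = 105006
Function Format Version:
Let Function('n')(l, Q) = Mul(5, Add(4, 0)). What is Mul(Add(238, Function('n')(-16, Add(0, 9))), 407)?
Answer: 105006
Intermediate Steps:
Function('n')(l, Q) = 20 (Function('n')(l, Q) = Mul(5, 4) = 20)
Mul(Add(238, Function('n')(-16, Add(0, 9))), 407) = Mul(Add(238, 20), 407) = Mul(258, 407) = 105006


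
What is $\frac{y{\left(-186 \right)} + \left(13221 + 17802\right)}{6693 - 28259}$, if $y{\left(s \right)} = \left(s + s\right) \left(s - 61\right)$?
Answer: $- \frac{122907}{21566} \approx -5.6991$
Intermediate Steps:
$y{\left(s \right)} = 2 s \left(-61 + s\right)$ ($y{\left(s \right)} = 2 s \left(s - 61\right) = 2 s \left(-61 + s\right)$)
$\frac{y{\left(-186 \right)} + \left(13221 + 17802\right)}{6693 - 28259} = \frac{2 \left(-186\right) \left(-61 - 186\right) + \left(13221 + 17802\right)}{6693 - 28259} = \frac{2 \left(-186\right) \left(-247\right) + 31023}{-21566} = \left(91884 + 31023\right) \left(- \frac{1}{21566}\right) = 122907 \left(- \frac{1}{21566}\right) = - \frac{122907}{21566}$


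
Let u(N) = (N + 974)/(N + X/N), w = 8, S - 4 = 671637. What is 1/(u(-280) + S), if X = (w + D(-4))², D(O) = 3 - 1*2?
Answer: 78481/52710863001 ≈ 1.4889e-6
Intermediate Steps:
S = 671641 (S = 4 + 671637 = 671641)
D(O) = 1 (D(O) = 3 - 2 = 1)
X = 81 (X = (8 + 1)² = 9² = 81)
u(N) = (974 + N)/(N + 81/N) (u(N) = (N + 974)/(N + 81/N) = (974 + N)/(N + 81/N))
1/(u(-280) + S) = 1/(-280*(974 - 280)/(81 + (-280)²) + 671641) = 1/(-280*694/(81 + 78400) + 671641) = 1/(-280*694/78481 + 671641) = 1/(-280*1/78481*694 + 671641) = 1/(-194320/78481 + 671641) = 1/(52710863001/78481) = 78481/52710863001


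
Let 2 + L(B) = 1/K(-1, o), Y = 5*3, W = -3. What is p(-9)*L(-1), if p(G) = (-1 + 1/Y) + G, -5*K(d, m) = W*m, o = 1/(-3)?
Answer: 1043/15 ≈ 69.533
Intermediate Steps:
o = -⅓ ≈ -0.33333
K(d, m) = 3*m/5 (K(d, m) = -(-3)*m/5 = 3*m/5)
Y = 15
L(B) = -7 (L(B) = -2 + 1/((⅗)*(-⅓)) = -2 + 1/(-⅕) = -2 - 5 = -7)
p(G) = -14/15 + G (p(G) = (-1 + 1/15) + G = -14/15 + G)
p(-9)*L(-1) = (-14/15 - 9)*(-7) = -149/15*(-7) = 1043/15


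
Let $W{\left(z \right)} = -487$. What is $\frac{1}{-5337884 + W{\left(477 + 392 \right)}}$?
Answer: $- \frac{1}{5338371} \approx -1.8732 \cdot 10^{-7}$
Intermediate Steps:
$\frac{1}{-5337884 + W{\left(477 + 392 \right)}} = \frac{1}{-5337884 - 487} = \frac{1}{-5338371} = - \frac{1}{5338371}$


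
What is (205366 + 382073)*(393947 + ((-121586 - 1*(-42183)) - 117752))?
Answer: 115603295688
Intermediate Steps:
(205366 + 382073)*(393947 + ((-121586 - 1*(-42183)) - 117752)) = 587439*(393947 + ((-121586 + 42183) - 117752)) = 587439*(393947 + (-79403 - 117752)) = 587439*(393947 - 197155) = 587439*196792 = 115603295688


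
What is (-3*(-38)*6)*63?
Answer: 43092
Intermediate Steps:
(-3*(-38)*6)*63 = (114*6)*63 = 684*63 = 43092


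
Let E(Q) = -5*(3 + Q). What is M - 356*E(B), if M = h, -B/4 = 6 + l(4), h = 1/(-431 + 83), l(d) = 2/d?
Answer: -14247121/348 ≈ -40940.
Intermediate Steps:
h = -1/348 (h = 1/(-348) = -1/348 ≈ -0.0028736)
B = -26 (B = -4*(6 + 2/4) = -4*(6 + 2*(¼)) = -4*(6 + ½) = -4*13/2 = -26)
E(Q) = -15 - 5*Q
M = -1/348 ≈ -0.0028736
M - 356*E(B) = -1/348 - 356*(-15 - 5*(-26)) = -1/348 - 356*(-15 + 130) = -1/348 - 356*115 = -1/348 - 40940 = -14247121/348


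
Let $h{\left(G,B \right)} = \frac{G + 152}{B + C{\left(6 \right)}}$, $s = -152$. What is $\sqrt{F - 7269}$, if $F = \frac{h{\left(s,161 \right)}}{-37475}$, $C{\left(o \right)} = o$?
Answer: $i \sqrt{7269} \approx 85.258 i$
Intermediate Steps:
$h{\left(G,B \right)} = \frac{152 + G}{6 + B}$ ($h{\left(G,B \right)} = \frac{G + 152}{B + 6} = \frac{152 + G}{6 + B}$)
$F = 0$ ($F = \frac{\frac{1}{6 + 161} \left(152 - 152\right)}{-37475} = \frac{1}{167} \cdot 0 \left(- \frac{1}{37475}\right) = 0 \left(- \frac{1}{37475}\right) = 0$)
$\sqrt{F - 7269} = \sqrt{0 - 7269} = \sqrt{-7269} = i \sqrt{7269}$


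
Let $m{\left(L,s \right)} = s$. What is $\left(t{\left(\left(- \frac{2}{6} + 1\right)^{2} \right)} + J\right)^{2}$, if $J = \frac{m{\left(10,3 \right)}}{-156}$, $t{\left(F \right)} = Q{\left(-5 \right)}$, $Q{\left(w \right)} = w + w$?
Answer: $\frac{271441}{2704} \approx 100.39$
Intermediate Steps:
$Q{\left(w \right)} = 2 w$
$t{\left(F \right)} = -10$ ($t{\left(F \right)} = 2 \left(-5\right) = -10$)
$J = - \frac{1}{52}$ ($J = \frac{3}{-156} = 3 \left(- \frac{1}{156}\right) = - \frac{1}{52} \approx -0.019231$)
$\left(t{\left(\left(- \frac{2}{6} + 1\right)^{2} \right)} + J\right)^{2} = \left(-10 - \frac{1}{52}\right)^{2} = \left(- \frac{521}{52}\right)^{2} = \frac{271441}{2704}$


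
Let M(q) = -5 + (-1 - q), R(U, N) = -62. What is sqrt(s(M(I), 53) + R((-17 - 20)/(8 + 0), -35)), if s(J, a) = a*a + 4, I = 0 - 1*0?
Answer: sqrt(2751) ≈ 52.450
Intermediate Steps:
I = 0 (I = 0 + 0 = 0)
M(q) = -6 - q
s(J, a) = 4 + a**2 (s(J, a) = a**2 + 4 = 4 + a**2)
sqrt(s(M(I), 53) + R((-17 - 20)/(8 + 0), -35)) = sqrt((4 + 53**2) - 62) = sqrt((4 + 2809) - 62) = sqrt(2813 - 62) = sqrt(2751)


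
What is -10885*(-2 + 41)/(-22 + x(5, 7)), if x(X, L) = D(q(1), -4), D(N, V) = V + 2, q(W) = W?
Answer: 141505/8 ≈ 17688.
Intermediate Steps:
D(N, V) = 2 + V
x(X, L) = -2 (x(X, L) = 2 - 4 = -2)
-10885*(-2 + 41)/(-22 + x(5, 7)) = -10885*(-2 + 41)/(-22 - 2) = -424515/(-24) = -424515*(-1)/24 = -10885*(-13/8) = 141505/8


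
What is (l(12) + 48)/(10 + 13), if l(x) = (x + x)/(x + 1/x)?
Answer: 7248/3335 ≈ 2.1733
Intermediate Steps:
l(x) = 2*x/(x + 1/x) (l(x) = (2*x)/(x + 1/x) = 2*x/(x + 1/x))
(l(12) + 48)/(10 + 13) = (2*12²/(1 + 12²) + 48)/(10 + 13) = (2*144/(1 + 144) + 48)/23 = (2*144/145 + 48)/23 = (2*144*(1/145) + 48)/23 = (288/145 + 48)/23 = (1/23)*(7248/145) = 7248/3335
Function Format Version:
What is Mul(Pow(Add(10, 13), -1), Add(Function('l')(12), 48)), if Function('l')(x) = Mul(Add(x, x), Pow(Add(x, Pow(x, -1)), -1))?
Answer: Rational(7248, 3335) ≈ 2.1733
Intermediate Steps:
Function('l')(x) = Mul(2, x, Pow(Add(x, Pow(x, -1)), -1)) (Function('l')(x) = Mul(Mul(2, x), Pow(Add(x, Pow(x, -1)), -1)) = Mul(2, x, Pow(Add(x, Pow(x, -1)), -1)))
Mul(Pow(Add(10, 13), -1), Add(Function('l')(12), 48)) = Mul(Pow(Add(10, 13), -1), Add(Mul(2, Pow(12, 2), Pow(Add(1, Pow(12, 2)), -1)), 48)) = Mul(Pow(23, -1), Add(Mul(2, 144, Pow(Add(1, 144), -1)), 48)) = Mul(Rational(1, 23), Add(Mul(2, 144, Pow(145, -1)), 48)) = Mul(Rational(1, 23), Add(Mul(2, 144, Rational(1, 145)), 48)) = Mul(Rational(1, 23), Add(Rational(288, 145), 48)) = Mul(Rational(1, 23), Rational(7248, 145)) = Rational(7248, 3335)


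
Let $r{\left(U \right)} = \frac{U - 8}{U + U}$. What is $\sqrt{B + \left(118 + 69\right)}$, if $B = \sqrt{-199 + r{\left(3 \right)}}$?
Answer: $\frac{\sqrt{6732 + 6 i \sqrt{7194}}}{6} \approx 13.685 + 0.5165 i$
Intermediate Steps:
$r{\left(U \right)} = \frac{-8 + U}{2 U}$
$B = \frac{i \sqrt{7194}}{6}$ ($B = \sqrt{-199 + \frac{-8 + 3}{2 \cdot 3}} = \sqrt{-199 + \frac{1}{2} \cdot \frac{1}{3} \left(-5\right)} = \sqrt{-199 - \frac{5}{6}} = \sqrt{- \frac{1199}{6}} = \frac{i \sqrt{7194}}{6} \approx 14.136 i$)
$\sqrt{B + \left(118 + 69\right)} = \sqrt{\frac{i \sqrt{7194}}{6} + \left(118 + 69\right)} = \sqrt{\frac{i \sqrt{7194}}{6} + 187} = \sqrt{187 + \frac{i \sqrt{7194}}{6}}$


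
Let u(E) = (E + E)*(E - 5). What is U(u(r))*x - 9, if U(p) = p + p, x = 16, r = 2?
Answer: -393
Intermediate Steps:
u(E) = 2*E*(-5 + E) (u(E) = (2*E)*(-5 + E) = 2*E*(-5 + E))
U(p) = 2*p
U(u(r))*x - 9 = (2*(2*2*(-5 + 2)))*16 - 9 = (2*(2*2*(-3)))*16 - 9 = (2*(-12))*16 - 9 = -24*16 - 9 = -384 - 9 = -393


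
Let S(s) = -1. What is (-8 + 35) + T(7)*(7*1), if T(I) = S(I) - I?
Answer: -29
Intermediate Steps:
T(I) = -1 - I
(-8 + 35) + T(7)*(7*1) = (-8 + 35) + (-1 - 1*7)*(7*1) = 27 + (-1 - 7)*7 = 27 - 8*7 = 27 - 56 = -29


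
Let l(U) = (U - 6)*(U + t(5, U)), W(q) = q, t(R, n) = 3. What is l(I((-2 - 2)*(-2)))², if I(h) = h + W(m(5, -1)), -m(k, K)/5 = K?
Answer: 12544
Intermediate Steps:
m(k, K) = -5*K
I(h) = 5 + h (I(h) = h - 5*(-1) = h + 5 = 5 + h)
l(U) = (-6 + U)*(3 + U) (l(U) = (U - 6)*(U + 3) = (-6 + U)*(3 + U))
l(I((-2 - 2)*(-2)))² = (-18 + (5 + (-2 - 2)*(-2))² - 3*(5 + (-2 - 2)*(-2)))² = (-18 + (5 - 4*(-2))² - 3*(5 - 4*(-2)))² = (-18 + (5 + 8)² - 3*(5 + 8))² = (-18 + 13² - 3*13)² = (-18 + 169 - 39)² = 112² = 12544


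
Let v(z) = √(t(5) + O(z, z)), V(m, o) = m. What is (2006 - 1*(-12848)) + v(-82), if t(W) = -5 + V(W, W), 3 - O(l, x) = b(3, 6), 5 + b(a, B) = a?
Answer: 14854 + √5 ≈ 14856.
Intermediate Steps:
b(a, B) = -5 + a
O(l, x) = 5 (O(l, x) = 3 - (-5 + 3) = 3 - 1*(-2) = 3 + 2 = 5)
t(W) = -5 + W
v(z) = √5 (v(z) = √((-5 + 5) + 5) = √(0 + 5) = √5)
(2006 - 1*(-12848)) + v(-82) = (2006 - 1*(-12848)) + √5 = (2006 + 12848) + √5 = 14854 + √5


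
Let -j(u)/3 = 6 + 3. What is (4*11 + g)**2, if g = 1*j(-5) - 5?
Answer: 144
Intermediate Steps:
j(u) = -27 (j(u) = -3*(6 + 3) = -3*9 = -27)
g = -32 (g = 1*(-27) - 5 = -27 - 5 = -32)
(4*11 + g)**2 = (4*11 - 32)**2 = (44 - 32)**2 = 12**2 = 144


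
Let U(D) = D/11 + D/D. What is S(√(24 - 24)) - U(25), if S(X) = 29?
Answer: 283/11 ≈ 25.727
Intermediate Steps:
U(D) = 1 + D/11 (U(D) = D*(1/11) + 1 = D/11 + 1 = 1 + D/11)
S(√(24 - 24)) - U(25) = 29 - (1 + (1/11)*25) = 29 - (1 + 25/11) = 29 - 1*36/11 = 29 - 36/11 = 283/11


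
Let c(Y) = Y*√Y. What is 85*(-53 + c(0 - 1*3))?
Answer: -4505 - 255*I*√3 ≈ -4505.0 - 441.67*I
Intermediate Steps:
c(Y) = Y^(3/2)
85*(-53 + c(0 - 1*3)) = 85*(-53 + (0 - 1*3)^(3/2)) = 85*(-53 + (0 - 3)^(3/2)) = 85*(-53 + (-3)^(3/2)) = 85*(-53 - 3*I*√3) = -4505 - 255*I*√3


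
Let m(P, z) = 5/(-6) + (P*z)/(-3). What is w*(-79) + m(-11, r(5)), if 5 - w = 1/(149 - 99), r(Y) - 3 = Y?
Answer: -9123/25 ≈ -364.92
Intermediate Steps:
r(Y) = 3 + Y
w = 249/50 (w = 5 - 1/(149 - 99) = 5 - 1/50 = 249/50 ≈ 4.9800)
m(P, z) = -⅚ - P*z/3 (m(P, z) = 5*(-⅙) + (P*z)*(-⅓) = -⅚ - P*z/3)
w*(-79) + m(-11, r(5)) = (249/50)*(-79) + (-⅚ - ⅓*(-11)*(3 + 5)) = -19671/50 + (-⅚ - ⅓*(-11)*8) = -19671/50 + (-⅚ + 88/3) = -19671/50 + 57/2 = -9123/25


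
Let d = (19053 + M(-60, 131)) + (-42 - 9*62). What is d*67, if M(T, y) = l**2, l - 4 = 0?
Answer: 1237423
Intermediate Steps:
l = 4 (l = 4 + 0 = 4)
M(T, y) = 16 (M(T, y) = 4**2 = 16)
d = 18469 (d = (19053 + 16) + (-42 - 9*62) = 19069 + (-42 - 558) = 19069 - 600 = 18469)
d*67 = 18469*67 = 1237423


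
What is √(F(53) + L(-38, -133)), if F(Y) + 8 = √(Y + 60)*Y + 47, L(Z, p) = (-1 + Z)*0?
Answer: √(39 + 53*√113) ≈ 24.544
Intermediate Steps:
L(Z, p) = 0
F(Y) = 39 + Y*√(60 + Y) (F(Y) = -8 + (√(Y + 60)*Y + 47) = -8 + (√(60 + Y)*Y + 47) = -8 + (Y*√(60 + Y) + 47) = -8 + (47 + Y*√(60 + Y)) = 39 + Y*√(60 + Y))
√(F(53) + L(-38, -133)) = √((39 + 53*√(60 + 53)) + 0) = √((39 + 53*√113) + 0) = √(39 + 53*√113)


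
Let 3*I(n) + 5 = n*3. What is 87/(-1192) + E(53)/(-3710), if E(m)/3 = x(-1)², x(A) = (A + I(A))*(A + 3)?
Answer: -772619/6633480 ≈ -0.11647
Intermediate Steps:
I(n) = -5/3 + n (I(n) = -5/3 + (n*3)/3 = -5/3 + (3*n)/3 = -5/3 + n)
x(A) = (3 + A)*(-5/3 + 2*A) (x(A) = (A + (-5/3 + A))*(A + 3) = (-5/3 + 2*A)*(3 + A) = (3 + A)*(-5/3 + 2*A))
E(m) = 484/3 (E(m) = 3*(-5 + 2*(-1)² + (13/3)*(-1))² = 3*(-5 + 2*1 - 13/3)² = 3*(-5 + 2 - 13/3)² = 3*(-22/3)² = 3*(484/9) = 484/3)
87/(-1192) + E(53)/(-3710) = 87/(-1192) + (484/3)/(-3710) = 87*(-1/1192) + (484/3)*(-1/3710) = -87/1192 - 242/5565 = -772619/6633480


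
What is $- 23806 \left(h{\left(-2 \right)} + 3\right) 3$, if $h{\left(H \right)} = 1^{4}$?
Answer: $-285672$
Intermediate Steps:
$h{\left(H \right)} = 1$
$- 23806 \left(h{\left(-2 \right)} + 3\right) 3 = - 23806 \left(1 + 3\right) 3 = - 23806 \cdot 4 \cdot 3 = \left(-23806\right) 12 = -285672$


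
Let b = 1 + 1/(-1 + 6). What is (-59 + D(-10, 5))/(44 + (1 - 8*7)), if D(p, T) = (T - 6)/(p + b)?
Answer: 2591/484 ≈ 5.3533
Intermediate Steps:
b = 6/5 (b = 1 + 1/5 = 6/5 ≈ 1.2000)
D(p, T) = (-6 + T)/(6/5 + p) (D(p, T) = (T - 6)/(p + 6/5) = (-6 + T)/(6/5 + p))
(-59 + D(-10, 5))/(44 + (1 - 8*7)) = (-59 + 5*(-6 + 5)/(6 + 5*(-10)))/(44 + (1 - 8*7)) = (-59 + 5*(-1)/(6 - 50))/(44 + (1 - 56)) = (-59 + 5*(-1)/(-44))/(44 - 55) = (-59 + 5*(-1/44)*(-1))/(-11) = (-59 + 5/44)*(-1/11) = -2591/44*(-1/11) = 2591/484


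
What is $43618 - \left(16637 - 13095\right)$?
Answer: $40076$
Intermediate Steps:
$43618 - \left(16637 - 13095\right) = 43618 - 3542 = 40076$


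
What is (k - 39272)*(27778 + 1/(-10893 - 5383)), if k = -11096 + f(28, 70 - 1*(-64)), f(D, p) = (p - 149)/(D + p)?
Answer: -409898815776193/292968 ≈ -1.3991e+9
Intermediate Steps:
f(D, p) = (-149 + p)/(D + p)
k = -599189/54 (k = -11096 + (-149 + (70 - 1*(-64)))/(28 + (70 - 1*(-64))) = -11096 + (-149 + (70 + 64))/(28 + (70 + 64)) = -11096 + (-149 + 134)/(28 + 134) = -11096 - 15/162 = -11096 + (1/162)*(-15) = -11096 - 5/54 = -599189/54 ≈ -11096.)
(k - 39272)*(27778 + 1/(-10893 - 5383)) = (-599189/54 - 39272)*(27778 + 1/(-10893 - 5383)) = -2719877*(27778 + 1/(-16276))/54 = -2719877*(27778 - 1/16276)/54 = -2719877/54*452114727/16276 = -409898815776193/292968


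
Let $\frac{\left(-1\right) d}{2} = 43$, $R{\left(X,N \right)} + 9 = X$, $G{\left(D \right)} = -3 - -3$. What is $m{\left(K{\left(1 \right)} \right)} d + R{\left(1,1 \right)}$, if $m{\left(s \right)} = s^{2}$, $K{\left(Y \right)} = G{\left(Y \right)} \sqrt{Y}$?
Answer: $-8$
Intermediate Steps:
$G{\left(D \right)} = 0$ ($G{\left(D \right)} = -3 + 3 = 0$)
$R{\left(X,N \right)} = -9 + X$
$K{\left(Y \right)} = 0$ ($K{\left(Y \right)} = 0 \sqrt{Y} = 0$)
$d = -86$ ($d = \left(-2\right) 43 = -86$)
$m{\left(K{\left(1 \right)} \right)} d + R{\left(1,1 \right)} = 0^{2} \left(-86\right) + \left(-9 + 1\right) = 0 \left(-86\right) - 8 = 0 - 8 = -8$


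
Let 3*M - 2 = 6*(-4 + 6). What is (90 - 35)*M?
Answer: 770/3 ≈ 256.67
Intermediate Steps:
M = 14/3 (M = ⅔ + (6*(-4 + 6))/3 = ⅔ + (6*2)/3 = ⅔ + (⅓)*12 = ⅔ + 4 = 14/3 ≈ 4.6667)
(90 - 35)*M = (90 - 35)*(14/3) = 55*(14/3) = 770/3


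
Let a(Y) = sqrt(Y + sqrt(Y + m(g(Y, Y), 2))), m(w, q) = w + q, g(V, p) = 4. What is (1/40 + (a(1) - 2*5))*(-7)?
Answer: 2793/40 - 7*sqrt(1 + sqrt(7)) ≈ 56.459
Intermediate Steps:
m(w, q) = q + w
a(Y) = sqrt(Y + sqrt(6 + Y)) (a(Y) = sqrt(Y + sqrt(Y + (2 + 4))) = sqrt(Y + sqrt(Y + 6)) = sqrt(Y + sqrt(6 + Y)))
(1/40 + (a(1) - 2*5))*(-7) = (1/40 + (sqrt(1 + sqrt(6 + 1)) - 2*5))*(-7) = (1/40 + (sqrt(1 + sqrt(7)) - 10))*(-7) = (1/40 + (-10 + sqrt(1 + sqrt(7))))*(-7) = (-399/40 + sqrt(1 + sqrt(7)))*(-7) = 2793/40 - 7*sqrt(1 + sqrt(7))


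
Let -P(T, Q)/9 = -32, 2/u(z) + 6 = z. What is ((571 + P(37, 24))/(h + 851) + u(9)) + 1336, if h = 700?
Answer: 691343/517 ≈ 1337.2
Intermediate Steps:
u(z) = 2/(-6 + z)
P(T, Q) = 288 (P(T, Q) = -9*(-32) = 288)
((571 + P(37, 24))/(h + 851) + u(9)) + 1336 = ((571 + 288)/(700 + 851) + 2/(-6 + 9)) + 1336 = (859/1551 + 2/3) + 1336 = 631/517 + 1336 = 691343/517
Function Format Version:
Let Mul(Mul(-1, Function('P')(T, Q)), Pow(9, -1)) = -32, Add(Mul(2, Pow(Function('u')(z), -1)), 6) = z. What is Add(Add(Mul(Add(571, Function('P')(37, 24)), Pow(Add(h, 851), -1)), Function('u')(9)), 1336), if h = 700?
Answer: Rational(691343, 517) ≈ 1337.2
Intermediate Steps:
Function('u')(z) = Mul(2, Pow(Add(-6, z), -1))
Function('P')(T, Q) = 288 (Function('P')(T, Q) = Mul(-9, -32) = 288)
Add(Add(Mul(Add(571, Function('P')(37, 24)), Pow(Add(h, 851), -1)), Function('u')(9)), 1336) = Add(Add(Mul(Add(571, 288), Pow(Add(700, 851), -1)), Mul(2, Pow(Add(-6, 9), -1))), 1336) = Add(Add(Mul(859, Pow(1551, -1)), Mul(2, Pow(3, -1))), 1336) = Add(Add(Mul(859, Rational(1, 1551)), Mul(2, Rational(1, 3))), 1336) = Add(Add(Rational(859, 1551), Rational(2, 3)), 1336) = Add(Rational(631, 517), 1336) = Rational(691343, 517)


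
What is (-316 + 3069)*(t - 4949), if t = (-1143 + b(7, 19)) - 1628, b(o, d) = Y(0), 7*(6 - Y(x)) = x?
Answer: -21236642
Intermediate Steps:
Y(x) = 6 - x/7
b(o, d) = 6 (b(o, d) = 6 - 1/7*0 = 6 + 0 = 6)
t = -2765 (t = (-1143 + 6) - 1628 = -1137 - 1628 = -2765)
(-316 + 3069)*(t - 4949) = (-316 + 3069)*(-2765 - 4949) = 2753*(-7714) = -21236642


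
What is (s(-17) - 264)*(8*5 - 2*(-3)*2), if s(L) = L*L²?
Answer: -269204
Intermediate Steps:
s(L) = L³
(s(-17) - 264)*(8*5 - 2*(-3)*2) = ((-17)³ - 264)*(8*5 - 2*(-3)*2) = (-4913 - 264)*(40 + 6*2) = -5177*(40 + 12) = -5177*52 = -269204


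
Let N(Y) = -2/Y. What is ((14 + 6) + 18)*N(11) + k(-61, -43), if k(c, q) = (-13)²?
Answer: 1783/11 ≈ 162.09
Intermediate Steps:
k(c, q) = 169
((14 + 6) + 18)*N(11) + k(-61, -43) = ((14 + 6) + 18)*(-2/11) + 169 = (20 + 18)*(-2*1/11) + 169 = 38*(-2/11) + 169 = -76/11 + 169 = 1783/11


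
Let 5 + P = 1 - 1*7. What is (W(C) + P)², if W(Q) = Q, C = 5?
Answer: 36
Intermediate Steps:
P = -11 (P = -5 + (1 - 1*7) = -5 + (1 - 7) = -5 - 6 = -11)
(W(C) + P)² = (5 - 11)² = (-6)² = 36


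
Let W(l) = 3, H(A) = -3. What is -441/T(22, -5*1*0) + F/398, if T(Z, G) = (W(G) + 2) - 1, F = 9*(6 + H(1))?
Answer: -87705/796 ≈ -110.18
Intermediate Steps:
F = 27 (F = 9*(6 - 3) = 9*3 = 27)
T(Z, G) = 4 (T(Z, G) = (3 + 2) - 1 = 5 - 1 = 4)
-441/T(22, -5*1*0) + F/398 = -441/4 + 27/398 = -87705/796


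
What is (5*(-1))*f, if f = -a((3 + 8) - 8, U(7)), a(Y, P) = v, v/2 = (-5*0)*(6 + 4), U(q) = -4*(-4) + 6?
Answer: 0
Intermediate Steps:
U(q) = 22 (U(q) = 16 + 6 = 22)
v = 0 (v = 2*((-5*0)*(6 + 4)) = 2*(0*10) = 2*0 = 0)
a(Y, P) = 0
f = 0 (f = -1*0 = 0)
(5*(-1))*f = (5*(-1))*0 = -5*0 = 0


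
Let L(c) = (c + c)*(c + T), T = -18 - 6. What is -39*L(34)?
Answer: -26520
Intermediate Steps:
T = -24
L(c) = 2*c*(-24 + c) (L(c) = (c + c)*(c - 24) = (2*c)*(-24 + c) = 2*c*(-24 + c))
-39*L(34) = -78*34*(-24 + 34) = -78*34*10 = -39*680 = -26520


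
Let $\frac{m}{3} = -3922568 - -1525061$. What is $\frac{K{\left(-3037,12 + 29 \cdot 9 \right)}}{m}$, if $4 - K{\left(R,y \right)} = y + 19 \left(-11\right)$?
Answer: $\frac{20}{2397507} \approx 8.342 \cdot 10^{-6}$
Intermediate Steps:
$K{\left(R,y \right)} = 213 - y$ ($K{\left(R,y \right)} = 4 - \left(y + 19 \left(-11\right)\right) = 4 - \left(y - 209\right) = 4 - \left(-209 + y\right) = 213 - y$)
$m = -7192521$ ($m = 3 \left(-3922568 - -1525061\right) = 3 \left(-3922568 + 1525061\right) = 3 \left(-2397507\right) = -7192521$)
$\frac{K{\left(-3037,12 + 29 \cdot 9 \right)}}{m} = \frac{213 - \left(12 + 29 \cdot 9\right)}{-7192521} = \left(213 - \left(12 + 261\right)\right) \left(- \frac{1}{7192521}\right) = \left(213 - 273\right) \left(- \frac{1}{7192521}\right) = \left(-60\right) \left(- \frac{1}{7192521}\right) = \frac{20}{2397507}$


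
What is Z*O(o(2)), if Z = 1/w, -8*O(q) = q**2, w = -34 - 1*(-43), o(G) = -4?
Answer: -2/9 ≈ -0.22222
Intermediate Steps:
w = 9 (w = -34 + 43 = 9)
O(q) = -q**2/8
Z = 1/9 ≈ 0.11111
Z*O(o(2)) = (-1/8*(-4)**2)/9 = (-1/8*16)/9 = (1/9)*(-2) = -2/9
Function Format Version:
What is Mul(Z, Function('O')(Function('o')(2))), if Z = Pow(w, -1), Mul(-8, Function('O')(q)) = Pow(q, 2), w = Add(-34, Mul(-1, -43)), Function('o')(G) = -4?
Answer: Rational(-2, 9) ≈ -0.22222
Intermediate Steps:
w = 9 (w = Add(-34, 43) = 9)
Function('O')(q) = Mul(Rational(-1, 8), Pow(q, 2))
Z = Rational(1, 9) (Z = Pow(9, -1) = Rational(1, 9) ≈ 0.11111)
Mul(Z, Function('O')(Function('o')(2))) = Mul(Rational(1, 9), Mul(Rational(-1, 8), Pow(-4, 2))) = Mul(Rational(1, 9), Mul(Rational(-1, 8), 16)) = Mul(Rational(1, 9), -2) = Rational(-2, 9)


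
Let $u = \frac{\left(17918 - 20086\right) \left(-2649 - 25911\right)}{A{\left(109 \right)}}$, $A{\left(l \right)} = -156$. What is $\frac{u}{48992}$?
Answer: $- \frac{161245}{19903} \approx -8.1015$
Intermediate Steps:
$u = - \frac{5159840}{13}$ ($u = \frac{\left(17918 - 20086\right) \left(-2649 - 25911\right)}{-156} = \left(-2168\right) \left(-28560\right) \left(- \frac{1}{156}\right) = 61918080 \left(- \frac{1}{156}\right) = - \frac{5159840}{13} \approx -3.9691 \cdot 10^{5}$)
$\frac{u}{48992} = - \frac{5159840}{13 \cdot 48992} = \left(- \frac{5159840}{13}\right) \frac{1}{48992} = - \frac{161245}{19903}$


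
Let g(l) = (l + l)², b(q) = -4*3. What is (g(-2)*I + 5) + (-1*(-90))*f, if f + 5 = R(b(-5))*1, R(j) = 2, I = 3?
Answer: -217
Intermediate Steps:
b(q) = -12
g(l) = 4*l² (g(l) = (2*l)² = 4*l²)
f = -3 (f = -5 + 2*1 = -5 + 2 = -3)
(g(-2)*I + 5) + (-1*(-90))*f = ((4*(-2)²)*3 + 5) - 1*(-90)*(-3) = ((4*4)*3 + 5) + 90*(-3) = (16*3 + 5) - 270 = (48 + 5) - 270 = 53 - 270 = -217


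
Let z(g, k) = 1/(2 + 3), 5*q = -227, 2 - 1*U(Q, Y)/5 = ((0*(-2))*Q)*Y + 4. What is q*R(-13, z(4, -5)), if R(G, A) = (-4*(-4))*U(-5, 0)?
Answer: 7264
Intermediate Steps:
U(Q, Y) = -10 (U(Q, Y) = 10 - 5*(((0*(-2))*Q)*Y + 4) = 10 - 5*((0*Q)*Y + 4) = 10 - 5*(0*Y + 4) = 10 - 5*(0 + 4) = 10 - 5*4 = 10 - 20 = -10)
q = -227/5 (q = (⅕)*(-227) = -227/5 ≈ -45.400)
z(g, k) = ⅕ (z(g, k) = 1/5 = ⅕)
R(G, A) = -160 (R(G, A) = -4*(-4)*(-10) = 16*(-10) = -160)
q*R(-13, z(4, -5)) = -227/5*(-160) = 7264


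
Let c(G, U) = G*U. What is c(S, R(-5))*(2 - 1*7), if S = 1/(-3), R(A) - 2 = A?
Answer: -5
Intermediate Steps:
R(A) = 2 + A
S = -1/3 ≈ -0.33333
c(S, R(-5))*(2 - 1*7) = (-(2 - 5)/3)*(2 - 1*7) = (-1/3*(-3))*(2 - 7) = 1*(-5) = -5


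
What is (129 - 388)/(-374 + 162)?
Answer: 259/212 ≈ 1.2217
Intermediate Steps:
(129 - 388)/(-374 + 162) = -259/(-212) = -259*(-1/212) = 259/212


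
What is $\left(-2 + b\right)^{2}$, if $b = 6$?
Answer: $16$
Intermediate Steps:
$\left(-2 + b\right)^{2} = \left(-2 + 6\right)^{2} = 4^{2} = 16$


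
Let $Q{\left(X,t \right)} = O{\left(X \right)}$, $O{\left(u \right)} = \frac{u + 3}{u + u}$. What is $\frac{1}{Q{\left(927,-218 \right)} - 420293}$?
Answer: $- \frac{309}{129870382} \approx -2.3793 \cdot 10^{-6}$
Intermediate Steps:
$O{\left(u \right)} = \frac{3 + u}{2 u}$
$Q{\left(X,t \right)} = \frac{3 + X}{2 X}$
$\frac{1}{Q{\left(927,-218 \right)} - 420293} = \frac{1}{\frac{3 + 927}{2 \cdot 927} - 420293} = \frac{1}{\frac{1}{2} \cdot \frac{1}{927} \cdot 930 - 420293} = \frac{1}{\frac{155}{309} - 420293} = \frac{1}{- \frac{129870382}{309}} = - \frac{309}{129870382}$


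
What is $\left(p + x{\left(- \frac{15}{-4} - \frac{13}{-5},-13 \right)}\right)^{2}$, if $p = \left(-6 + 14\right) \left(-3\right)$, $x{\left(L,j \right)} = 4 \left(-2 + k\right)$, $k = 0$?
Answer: $1024$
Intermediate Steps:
$x{\left(L,j \right)} = -8$ ($x{\left(L,j \right)} = 4 \left(-2 + 0\right) = 4 \left(-2\right) = -8$)
$p = -24$ ($p = 8 \left(-3\right) = -24$)
$\left(p + x{\left(- \frac{15}{-4} - \frac{13}{-5},-13 \right)}\right)^{2} = \left(-24 - 8\right)^{2} = \left(-32\right)^{2} = 1024$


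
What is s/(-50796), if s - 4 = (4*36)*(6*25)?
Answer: -5401/12699 ≈ -0.42531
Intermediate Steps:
s = 21604 (s = 4 + (4*36)*(6*25) = 4 + 144*150 = 4 + 21600 = 21604)
s/(-50796) = 21604/(-50796) = 21604*(-1/50796) = -5401/12699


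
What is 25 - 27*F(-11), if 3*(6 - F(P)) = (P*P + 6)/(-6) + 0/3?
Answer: -655/2 ≈ -327.50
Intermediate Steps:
F(P) = 19/3 + P²/18 (F(P) = 6 - ((P*P + 6)/(-6) + 0/3)/3 = 6 - ((P² + 6)*(-⅙) + 0*(⅓))/3 = 6 - ((6 + P²)*(-⅙) + 0)/3 = 6 - ((-1 - P²/6) + 0)/3 = 6 - (-1 - P²/6)/3 = 6 + (⅓ + P²/18) = 19/3 + P²/18)
25 - 27*F(-11) = 25 - 27*(19/3 + (1/18)*(-11)²) = 25 - 27*(19/3 + (1/18)*121) = 25 - 27*(19/3 + 121/18) = 25 - 27*235/18 = 25 - 705/2 = -655/2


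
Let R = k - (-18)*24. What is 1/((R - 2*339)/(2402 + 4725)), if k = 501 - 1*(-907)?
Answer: 7127/1162 ≈ 6.1334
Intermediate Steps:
k = 1408 (k = 501 + 907 = 1408)
R = 1840 (R = 1408 - (-18)*24 = 1408 - 1*(-432) = 1408 + 432 = 1840)
1/((R - 2*339)/(2402 + 4725)) = 1/((1840 - 2*339)/(2402 + 4725)) = 1/((1840 - 678)/7127) = 1/(1162*(1/7127)) = 1/(1162/7127) = 7127/1162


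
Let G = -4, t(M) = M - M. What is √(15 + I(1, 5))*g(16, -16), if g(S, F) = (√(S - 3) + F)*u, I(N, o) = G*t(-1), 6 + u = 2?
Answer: 4*√15*(16 - √13) ≈ 192.01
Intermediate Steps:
t(M) = 0
u = -4 (u = -6 + 2 = -4)
I(N, o) = 0 (I(N, o) = -4*0 = 0)
g(S, F) = -4*F - 4*√(-3 + S) (g(S, F) = (√(S - 3) + F)*(-4) = (√(-3 + S) + F)*(-4) = (F + √(-3 + S))*(-4) = -4*F - 4*√(-3 + S))
√(15 + I(1, 5))*g(16, -16) = √(15 + 0)*(-4*(-16) - 4*√(-3 + 16)) = √15*(64 - 4*√13)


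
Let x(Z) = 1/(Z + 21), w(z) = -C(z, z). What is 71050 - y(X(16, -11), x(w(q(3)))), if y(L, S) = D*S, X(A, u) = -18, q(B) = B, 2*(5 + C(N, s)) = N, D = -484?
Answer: 3482418/49 ≈ 71070.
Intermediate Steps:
C(N, s) = -5 + N/2
w(z) = 5 - z/2 (w(z) = -(-5 + z/2) = 5 - z/2)
x(Z) = 1/(21 + Z)
y(L, S) = -484*S
71050 - y(X(16, -11), x(w(q(3)))) = 71050 - (-484)/(21 + (5 - 1/2*3)) = 71050 - (-484)/(21 + (5 - 3/2)) = 71050 - (-484)/(21 + 7/2) = 71050 - (-484)/49/2 = 71050 - (-484)*2/49 = 71050 - 1*(-968/49) = 71050 + 968/49 = 3482418/49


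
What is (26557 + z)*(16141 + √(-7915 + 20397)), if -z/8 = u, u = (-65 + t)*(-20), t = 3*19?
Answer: 407996057 + 1996883*√2 ≈ 4.1082e+8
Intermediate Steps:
t = 57
u = 160 (u = (-65 + 57)*(-20) = -8*(-20) = 160)
z = -1280 (z = -8*160 = -1280)
(26557 + z)*(16141 + √(-7915 + 20397)) = (26557 - 1280)*(16141 + √(-7915 + 20397)) = 25277*(16141 + √12482) = 25277*(16141 + 79*√2) = 407996057 + 1996883*√2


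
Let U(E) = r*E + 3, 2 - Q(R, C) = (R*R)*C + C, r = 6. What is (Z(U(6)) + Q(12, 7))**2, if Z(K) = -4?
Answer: 1034289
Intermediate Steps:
Q(R, C) = 2 - C - C*R**2 (Q(R, C) = 2 - ((R*R)*C + C) = 2 - (R**2*C + C) = 2 - (C*R**2 + C) = 2 - (C + C*R**2) = 2 + (-C - C*R**2) = 2 - C - C*R**2)
U(E) = 3 + 6*E (U(E) = 6*E + 3 = 3 + 6*E)
(Z(U(6)) + Q(12, 7))**2 = (-4 + (2 - 1*7 - 1*7*12**2))**2 = (-4 + (2 - 7 - 1*7*144))**2 = (-4 + (2 - 7 - 1008))**2 = (-4 - 1013)**2 = (-1017)**2 = 1034289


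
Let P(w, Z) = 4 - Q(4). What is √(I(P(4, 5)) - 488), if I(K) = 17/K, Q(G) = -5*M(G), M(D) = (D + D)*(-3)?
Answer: 5*I*√65685/58 ≈ 22.094*I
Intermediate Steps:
M(D) = -6*D (M(D) = (2*D)*(-3) = -6*D)
Q(G) = 30*G (Q(G) = -(-30)*G = 30*G)
P(w, Z) = -116 (P(w, Z) = 4 - 30*4 = 4 - 1*120 = 4 - 120 = -116)
√(I(P(4, 5)) - 488) = √(17/(-116) - 488) = √(17*(-1/116) - 488) = √(-17/116 - 488) = √(-56625/116) = 5*I*√65685/58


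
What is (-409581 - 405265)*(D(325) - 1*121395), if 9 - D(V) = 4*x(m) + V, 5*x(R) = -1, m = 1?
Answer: 495875348146/5 ≈ 9.9175e+10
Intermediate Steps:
x(R) = -⅕ (x(R) = (⅕)*(-1) = -⅕)
D(V) = 49/5 - V (D(V) = 9 - (4*(-⅕) + V) = 9 - (-⅘ + V) = 9 + (⅘ - V) = 49/5 - V)
(-409581 - 405265)*(D(325) - 1*121395) = (-409581 - 405265)*((49/5 - 1*325) - 1*121395) = -814846*((49/5 - 325) - 121395) = -814846*(-1576/5 - 121395) = -814846*(-608551/5) = 495875348146/5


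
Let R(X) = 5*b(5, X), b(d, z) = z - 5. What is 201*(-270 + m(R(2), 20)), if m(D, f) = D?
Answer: -57285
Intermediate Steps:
b(d, z) = -5 + z
R(X) = -25 + 5*X (R(X) = 5*(-5 + X) = -25 + 5*X)
201*(-270 + m(R(2), 20)) = 201*(-270 + (-25 + 5*2)) = 201*(-270 + (-25 + 10)) = 201*(-270 - 15) = 201*(-285) = -57285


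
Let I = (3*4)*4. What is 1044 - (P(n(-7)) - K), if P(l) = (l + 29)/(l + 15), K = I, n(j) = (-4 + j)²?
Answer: 74181/68 ≈ 1090.9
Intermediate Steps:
I = 48 (I = 12*4 = 48)
K = 48
P(l) = (29 + l)/(15 + l)
1044 - (P(n(-7)) - K) = 1044 - ((29 + (-4 - 7)²)/(15 + (-4 - 7)²) - 1*48) = 1044 - ((29 + (-11)²)/(15 + (-11)²) - 48) = 1044 - ((29 + 121)/(15 + 121) - 48) = 1044 - (150/136 - 48) = 1044 - ((1/136)*150 - 48) = 1044 - (75/68 - 48) = 1044 - 1*(-3189/68) = 1044 + 3189/68 = 74181/68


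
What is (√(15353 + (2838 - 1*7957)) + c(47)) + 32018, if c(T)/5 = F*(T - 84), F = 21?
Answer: 28133 + √10234 ≈ 28234.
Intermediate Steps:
c(T) = -8820 + 105*T (c(T) = 5*(21*(T - 84)) = 5*(21*(-84 + T)) = 5*(-1764 + 21*T) = -8820 + 105*T)
(√(15353 + (2838 - 1*7957)) + c(47)) + 32018 = (√(15353 + (2838 - 1*7957)) + (-8820 + 105*47)) + 32018 = (√(15353 + (2838 - 7957)) + (-8820 + 4935)) + 32018 = (√(15353 - 5119) - 3885) + 32018 = (√10234 - 3885) + 32018 = (-3885 + √10234) + 32018 = 28133 + √10234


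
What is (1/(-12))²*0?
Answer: 0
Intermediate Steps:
(1/(-12))²*0 = (-1/12)²*0 = (1/144)*0 = 0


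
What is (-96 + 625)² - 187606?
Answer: 92235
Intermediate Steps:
(-96 + 625)² - 187606 = 529² - 187606 = 279841 - 187606 = 92235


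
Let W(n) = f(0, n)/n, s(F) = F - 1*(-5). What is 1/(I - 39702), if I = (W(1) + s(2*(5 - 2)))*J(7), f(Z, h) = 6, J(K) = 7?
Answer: -1/39583 ≈ -2.5263e-5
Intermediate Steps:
s(F) = 5 + F (s(F) = F + 5 = 5 + F)
W(n) = 6/n
I = 119 (I = (6/1 + (5 + 2*(5 - 2)))*7 = (6*1 + (5 + 2*3))*7 = (6 + (5 + 6))*7 = (6 + 11)*7 = 17*7 = 119)
1/(I - 39702) = 1/(119 - 39702) = 1/(-39583) = -1/39583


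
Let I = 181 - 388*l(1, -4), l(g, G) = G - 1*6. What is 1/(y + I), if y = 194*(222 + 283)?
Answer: 1/102031 ≈ 9.8009e-6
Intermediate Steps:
y = 97970 (y = 194*505 = 97970)
l(g, G) = -6 + G (l(g, G) = G - 6 = -6 + G)
I = 4061 (I = 181 - 388*(-6 - 4) = 181 - 388*(-10) = 181 + 3880 = 4061)
1/(y + I) = 1/(97970 + 4061) = 1/102031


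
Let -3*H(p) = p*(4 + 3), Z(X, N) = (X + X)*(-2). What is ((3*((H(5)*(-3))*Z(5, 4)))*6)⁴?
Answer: 25204737600000000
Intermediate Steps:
Z(X, N) = -4*X (Z(X, N) = (2*X)*(-2) = -4*X)
H(p) = -7*p/3 (H(p) = -p*(4 + 3)/3 = -p*7/3 = -7*p/3)
((3*((H(5)*(-3))*Z(5, 4)))*6)⁴ = ((3*((-7/3*5*(-3))*(-4*5)))*6)⁴ = ((3*(-35/3*(-3)*(-20)))*6)⁴ = ((3*(35*(-20)))*6)⁴ = ((3*(-700))*6)⁴ = (-2100*6)⁴ = (-12600)⁴ = 25204737600000000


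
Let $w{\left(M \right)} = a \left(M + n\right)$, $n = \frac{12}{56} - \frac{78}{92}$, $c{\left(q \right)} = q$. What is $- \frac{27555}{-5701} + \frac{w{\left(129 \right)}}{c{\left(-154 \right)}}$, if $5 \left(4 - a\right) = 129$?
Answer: $\frac{16258653153}{706752970} \approx 23.005$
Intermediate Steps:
$a = - \frac{109}{5}$ ($a = 4 - \frac{129}{5} = - \frac{109}{5} \approx -21.8$)
$n = - \frac{102}{161}$ ($n = 12 \cdot \frac{1}{56} - \frac{39}{46} = \frac{3}{14} - \frac{39}{46} = - \frac{102}{161} \approx -0.63354$)
$w{\left(M \right)} = \frac{11118}{805} - \frac{109 M}{5}$ ($w{\left(M \right)} = - \frac{109 \left(M - \frac{102}{161}\right)}{5} = - \frac{109 \left(- \frac{102}{161} + M\right)}{5} = \frac{11118}{805} - \frac{109 M}{5}$)
$- \frac{27555}{-5701} + \frac{w{\left(129 \right)}}{c{\left(-154 \right)}} = - \frac{27555}{-5701} + \frac{\frac{11118}{805} - \frac{14061}{5}}{-154} = \left(-27555\right) \left(- \frac{1}{5701}\right) + \left(\frac{11118}{805} - \frac{14061}{5}\right) \left(- \frac{1}{154}\right) = \frac{27555}{5701} - - \frac{2252703}{123970} = \frac{27555}{5701} + \frac{2252703}{123970} = \frac{16258653153}{706752970}$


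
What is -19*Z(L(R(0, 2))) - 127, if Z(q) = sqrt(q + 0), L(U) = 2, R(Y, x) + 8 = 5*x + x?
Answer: -127 - 19*sqrt(2) ≈ -153.87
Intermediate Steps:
R(Y, x) = -8 + 6*x (R(Y, x) = -8 + (5*x + x) = -8 + 6*x)
Z(q) = sqrt(q)
-19*Z(L(R(0, 2))) - 127 = -19*sqrt(2) - 127 = -127 - 19*sqrt(2)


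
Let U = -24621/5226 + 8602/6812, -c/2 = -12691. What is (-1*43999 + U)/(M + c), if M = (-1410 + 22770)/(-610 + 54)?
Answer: -348940274493/200975105279 ≈ -1.7362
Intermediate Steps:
c = 25382 (c = -2*(-12691) = 25382)
M = -5340/139 (M = 21360/(-556) = 21360*(-1/556) = -5340/139 ≈ -38.417)
U = -393475/114101 (U = -24621*1/5226 + 8602*(1/6812) = -8207/1742 + 4301/3406 = -393475/114101 ≈ -3.4485)
(-1*43999 + U)/(M + c) = (-1*43999 - 393475/114101)/(-5340/139 + 25382) = (-43999 - 393475/114101)/(3522758/139) = -5020723374/114101*139/3522758 = -348940274493/200975105279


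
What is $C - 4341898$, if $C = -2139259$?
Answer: $-6481157$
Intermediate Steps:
$C - 4341898 = -2139259 - 4341898 = -6481157$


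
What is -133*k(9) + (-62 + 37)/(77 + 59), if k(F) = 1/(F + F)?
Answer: -9269/1224 ≈ -7.5727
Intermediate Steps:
k(F) = 1/(2*F)
-133*k(9) + (-62 + 37)/(77 + 59) = -133/(2*9) + (-62 + 37)/(77 + 59) = -133/(2*9) - 25/136 = -133*1/18 - 25*1/136 = -133/18 - 25/136 = -9269/1224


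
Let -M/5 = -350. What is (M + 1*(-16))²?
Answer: 3006756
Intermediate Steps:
M = 1750 (M = -5*(-350) = 1750)
(M + 1*(-16))² = (1750 + 1*(-16))² = (1750 - 16)² = 1734² = 3006756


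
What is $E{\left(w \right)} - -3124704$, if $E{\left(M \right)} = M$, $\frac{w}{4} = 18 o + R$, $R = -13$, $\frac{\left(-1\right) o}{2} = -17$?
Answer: $3127100$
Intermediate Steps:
$o = 34$ ($o = \left(-2\right) \left(-17\right) = 34$)
$w = 2396$ ($w = 4 \left(18 \cdot 34 - 13\right) = 4 \left(612 - 13\right) = 4 \cdot 599 = 2396$)
$E{\left(w \right)} - -3124704 = 2396 - -3124704 = 2396 + 3124704 = 3127100$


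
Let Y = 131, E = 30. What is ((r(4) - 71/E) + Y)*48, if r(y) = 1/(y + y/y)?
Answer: 6184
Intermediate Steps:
r(y) = 1/(1 + y) (r(y) = 1/(y + 1) = 1/(1 + y))
((r(4) - 71/E) + Y)*48 = ((1/(1 + 4) - 71/30) + 131)*48 = ((1/5 - 71*1/30) + 131)*48 = ((1/5 - 71/30) + 131)*48 = (-13/6 + 131)*48 = (773/6)*48 = 6184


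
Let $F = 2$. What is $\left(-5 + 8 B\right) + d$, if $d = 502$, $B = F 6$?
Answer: $593$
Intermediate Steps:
$B = 12$ ($B = 2 \cdot 6 = 12$)
$\left(-5 + 8 B\right) + d = \left(-5 + 8 \cdot 12\right) + 502 = \left(-5 + 96\right) + 502 = 91 + 502 = 593$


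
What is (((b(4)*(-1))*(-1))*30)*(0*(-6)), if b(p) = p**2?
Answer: 0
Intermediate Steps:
(((b(4)*(-1))*(-1))*30)*(0*(-6)) = (((4**2*(-1))*(-1))*30)*(0*(-6)) = (((16*(-1))*(-1))*30)*0 = (-16*(-1)*30)*0 = (16*30)*0 = 480*0 = 0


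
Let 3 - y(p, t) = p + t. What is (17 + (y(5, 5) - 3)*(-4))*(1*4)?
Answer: 228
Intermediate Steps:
y(p, t) = 3 - p - t (y(p, t) = 3 - (p + t) = 3 + (-p - t) = 3 - p - t)
(17 + (y(5, 5) - 3)*(-4))*(1*4) = (17 + ((3 - 1*5 - 1*5) - 3)*(-4))*(1*4) = (17 + ((3 - 5 - 5) - 3)*(-4))*4 = (17 + (-7 - 3)*(-4))*4 = (17 - 10*(-4))*4 = (17 + 40)*4 = 57*4 = 228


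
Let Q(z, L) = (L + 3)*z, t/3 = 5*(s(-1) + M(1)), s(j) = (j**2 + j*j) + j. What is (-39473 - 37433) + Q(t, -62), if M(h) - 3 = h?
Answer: -81331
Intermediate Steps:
M(h) = 3 + h
s(j) = j + 2*j**2 (s(j) = (j**2 + j**2) + j = 2*j**2 + j = j + 2*j**2)
t = 75 (t = 3*(5*(-(1 + 2*(-1)) + (3 + 1))) = 3*(5*(-(1 - 2) + 4)) = 3*(5*(-1*(-1) + 4)) = 3*(5*(1 + 4)) = 3*(5*5) = 3*25 = 75)
Q(z, L) = z*(3 + L) (Q(z, L) = (3 + L)*z = z*(3 + L))
(-39473 - 37433) + Q(t, -62) = (-39473 - 37433) + 75*(3 - 62) = -76906 + 75*(-59) = -76906 - 4425 = -81331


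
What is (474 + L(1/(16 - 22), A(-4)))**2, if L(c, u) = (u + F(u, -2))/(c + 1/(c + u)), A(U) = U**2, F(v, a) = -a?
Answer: 313502436/3481 ≈ 90061.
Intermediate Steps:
L(c, u) = (2 + u)/(c + 1/(c + u)) (L(c, u) = (u - 1*(-2))/(c + 1/(c + u)) = (u + 2)/(c + 1/(c + u)) = (2 + u)/(c + 1/(c + u)))
(474 + L(1/(16 - 22), A(-4)))**2 = (474 + (((-4)**2)**2 + 2/(16 - 22) + 2*(-4)**2 + (-4)**2/(16 - 22))/(1 + (1/(16 - 22))**2 + (-4)**2/(16 - 22)))**2 = (474 + (16**2 + 2/(-6) + 2*16 + 16/(-6))/(1 + (1/(-6))**2 + 16/(-6)))**2 = (474 + (256 + 2*(-1/6) + 32 - 1/6*16)/(1 + (-1/6)**2 - 1/6*16))**2 = (474 + (256 - 1/3 + 32 - 8/3)/(1 + 1/36 - 8/3))**2 = (474 + 285/(-59/36))**2 = (474 - 36/59*285)**2 = (474 - 10260/59)**2 = (17706/59)**2 = 313502436/3481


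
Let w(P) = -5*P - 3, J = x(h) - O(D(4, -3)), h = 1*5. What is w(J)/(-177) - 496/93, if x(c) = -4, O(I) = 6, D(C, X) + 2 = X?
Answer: -991/177 ≈ -5.5989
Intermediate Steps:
D(C, X) = -2 + X
h = 5
J = -10 (J = -4 - 1*6 = -4 - 6 = -10)
w(P) = -3 - 5*P
w(J)/(-177) - 496/93 = (-3 - 5*(-10))/(-177) - 496/93 = (-3 + 50)*(-1/177) - 496*1/93 = 47*(-1/177) - 16/3 = -47/177 - 16/3 = -991/177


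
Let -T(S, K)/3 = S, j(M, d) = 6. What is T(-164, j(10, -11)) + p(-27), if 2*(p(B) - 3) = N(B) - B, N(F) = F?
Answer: 495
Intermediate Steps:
T(S, K) = -3*S
p(B) = 3 (p(B) = 3 + (B - B)/2 = 3 + (½)*0 = 3 + 0 = 3)
T(-164, j(10, -11)) + p(-27) = -3*(-164) + 3 = 492 + 3 = 495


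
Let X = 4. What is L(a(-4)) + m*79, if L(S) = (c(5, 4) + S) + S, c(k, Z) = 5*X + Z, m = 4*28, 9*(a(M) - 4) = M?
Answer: 79912/9 ≈ 8879.1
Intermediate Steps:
a(M) = 4 + M/9
m = 112
c(k, Z) = 20 + Z (c(k, Z) = 5*4 + Z = 20 + Z)
L(S) = 24 + 2*S (L(S) = ((20 + 4) + S) + S = (24 + S) + S = 24 + 2*S)
L(a(-4)) + m*79 = (24 + 2*(4 + (⅑)*(-4))) + 112*79 = (24 + 2*(4 - 4/9)) + 8848 = (24 + 2*(32/9)) + 8848 = (24 + 64/9) + 8848 = 280/9 + 8848 = 79912/9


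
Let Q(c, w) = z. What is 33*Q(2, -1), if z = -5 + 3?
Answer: -66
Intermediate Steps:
z = -2
Q(c, w) = -2
33*Q(2, -1) = 33*(-2) = -66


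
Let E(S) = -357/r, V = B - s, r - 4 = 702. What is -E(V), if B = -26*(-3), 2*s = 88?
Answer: 357/706 ≈ 0.50567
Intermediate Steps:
r = 706 (r = 4 + 702 = 706)
s = 44 (s = (½)*88 = 44)
B = 78
V = 34 (V = 78 - 1*44 = 78 - 44 = 34)
E(S) = -357/706
-E(V) = -1*(-357/706) = 357/706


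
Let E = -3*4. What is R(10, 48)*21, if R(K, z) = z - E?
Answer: 1260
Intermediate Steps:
E = -12
R(K, z) = 12 + z (R(K, z) = z - 1*(-12) = z + 12 = 12 + z)
R(10, 48)*21 = (12 + 48)*21 = 60*21 = 1260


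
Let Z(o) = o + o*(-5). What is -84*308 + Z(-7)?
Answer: -25844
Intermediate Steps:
Z(o) = -4*o (Z(o) = o - 5*o = -4*o)
-84*308 + Z(-7) = -84*308 - 4*(-7) = -25872 + 28 = -25844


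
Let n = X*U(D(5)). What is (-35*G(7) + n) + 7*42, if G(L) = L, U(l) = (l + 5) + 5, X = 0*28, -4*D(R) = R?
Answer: 49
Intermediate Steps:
D(R) = -R/4
X = 0
U(l) = 10 + l (U(l) = (5 + l) + 5 = 10 + l)
n = 0 (n = 0*(10 - ¼*5) = 0*(10 - 5/4) = 0*(35/4) = 0)
(-35*G(7) + n) + 7*42 = (-35*7 + 0) + 7*42 = (-245 + 0) + 294 = -245 + 294 = 49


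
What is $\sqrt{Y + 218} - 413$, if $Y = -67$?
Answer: $-413 + \sqrt{151} \approx -400.71$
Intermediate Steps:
$\sqrt{Y + 218} - 413 = \sqrt{-67 + 218} - 413 = \sqrt{151} - 413 = -413 + \sqrt{151}$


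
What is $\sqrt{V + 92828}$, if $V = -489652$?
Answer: $2 i \sqrt{99206} \approx 629.94 i$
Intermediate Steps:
$\sqrt{V + 92828} = \sqrt{-489652 + 92828} = \sqrt{-396824} = 2 i \sqrt{99206}$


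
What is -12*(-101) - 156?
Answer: 1056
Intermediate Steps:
-12*(-101) - 156 = 1212 - 156 = 1056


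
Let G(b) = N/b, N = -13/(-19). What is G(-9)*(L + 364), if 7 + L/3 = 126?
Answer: -9373/171 ≈ -54.813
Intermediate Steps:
L = 357 (L = -21 + 3*126 = -21 + 378 = 357)
N = 13/19 (N = -13*(-1/19) = 13/19 ≈ 0.68421)
G(b) = 13/(19*b)
G(-9)*(L + 364) = ((13/19)/(-9))*(357 + 364) = ((13/19)*(-1/9))*721 = -13/171*721 = -9373/171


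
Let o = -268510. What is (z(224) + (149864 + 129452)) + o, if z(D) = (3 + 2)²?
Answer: 10831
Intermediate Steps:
z(D) = 25 (z(D) = 5² = 25)
(z(224) + (149864 + 129452)) + o = (25 + (149864 + 129452)) - 268510 = (25 + 279316) - 268510 = 279341 - 268510 = 10831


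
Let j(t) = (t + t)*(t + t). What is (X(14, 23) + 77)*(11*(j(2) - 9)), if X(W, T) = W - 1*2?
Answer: 6853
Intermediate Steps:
X(W, T) = -2 + W (X(W, T) = W - 2 = -2 + W)
j(t) = 4*t² (j(t) = (2*t)*(2*t) = 4*t²)
(X(14, 23) + 77)*(11*(j(2) - 9)) = ((-2 + 14) + 77)*(11*(4*2² - 9)) = (12 + 77)*(11*(4*4 - 9)) = 89*(11*(16 - 9)) = 89*(11*7) = 89*77 = 6853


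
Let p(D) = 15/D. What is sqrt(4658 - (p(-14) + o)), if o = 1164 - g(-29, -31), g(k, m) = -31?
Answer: sqrt(678958)/14 ≈ 58.856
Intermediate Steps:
o = 1195 (o = 1164 - 1*(-31) = 1164 + 31 = 1195)
sqrt(4658 - (p(-14) + o)) = sqrt(4658 - (15/(-14) + 1195)) = sqrt(4658 - (15*(-1/14) + 1195)) = sqrt(4658 - (-15/14 + 1195)) = sqrt(4658 - 1*16715/14) = sqrt(4658 - 16715/14) = sqrt(48497/14) = sqrt(678958)/14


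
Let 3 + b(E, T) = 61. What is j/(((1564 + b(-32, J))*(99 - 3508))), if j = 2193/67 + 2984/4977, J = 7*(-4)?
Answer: -11114489/1843827527682 ≈ -6.0279e-6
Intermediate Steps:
J = -28
b(E, T) = 58 (b(E, T) = -3 + 61 = 58)
j = 11114489/333459 (j = 2193*(1/67) + 2984*(1/4977) = 2193/67 + 2984/4977 = 11114489/333459 ≈ 33.331)
j/(((1564 + b(-32, J))*(99 - 3508))) = 11114489/(333459*(((1564 + 58)*(99 - 3508)))) = 11114489/(333459*((1622*(-3409)))) = (11114489/333459)/(-5529398) = (11114489/333459)*(-1/5529398) = -11114489/1843827527682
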